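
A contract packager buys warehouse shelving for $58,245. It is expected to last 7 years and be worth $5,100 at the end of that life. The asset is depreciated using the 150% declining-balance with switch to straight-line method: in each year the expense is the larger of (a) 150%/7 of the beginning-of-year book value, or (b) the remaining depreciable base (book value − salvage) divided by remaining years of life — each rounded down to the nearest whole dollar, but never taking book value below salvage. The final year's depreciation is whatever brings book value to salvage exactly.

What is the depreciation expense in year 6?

$5,700

Depreciable base = $58,245 − $5,100 = $53,145.
Year 1: DB = ⌊$58,245 × 150%/7⌋ = $12,481; SL = ⌊$53,145/7⌋ = $7,592 → take DB $12,481. Book value $45,764.
Year 2: DB = ⌊$45,764 × 150%/7⌋ = $9,806; SL = ⌊$40,664/6⌋ = $6,777 → take DB $9,806. Book value $35,958.
Year 3: DB = ⌊$35,958 × 150%/7⌋ = $7,705; SL = ⌊$30,858/5⌋ = $6,171 → take DB $7,705. Book value $28,253.
Year 4: DB = ⌊$28,253 × 150%/7⌋ = $6,054; SL = ⌊$23,153/4⌋ = $5,788 → take DB $6,054. Book value $22,199.
Year 5: DB = ⌊$22,199 × 150%/7⌋ = $4,756; SL = ⌊$17,099/3⌋ = $5,699 → take SL $5,699. Book value $16,500.
Year 6: DB = ⌊$16,500 × 150%/7⌋ = $3,535; SL = ⌊$11,400/2⌋ = $5,700 → take SL $5,700. Book value $10,800.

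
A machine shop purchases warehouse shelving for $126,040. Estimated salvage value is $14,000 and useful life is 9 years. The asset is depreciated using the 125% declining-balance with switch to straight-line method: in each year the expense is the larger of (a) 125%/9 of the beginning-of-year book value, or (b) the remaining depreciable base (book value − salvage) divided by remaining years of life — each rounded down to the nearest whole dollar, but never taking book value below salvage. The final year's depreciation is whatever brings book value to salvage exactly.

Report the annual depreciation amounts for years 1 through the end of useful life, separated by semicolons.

Depreciable base = $126,040 − $14,000 = $112,040.
Year 1: DB = ⌊$126,040 × 125%/9⌋ = $17,505; SL = ⌊$112,040/9⌋ = $12,448 → take DB $17,505. Book value $108,535.
Year 2: DB = ⌊$108,535 × 125%/9⌋ = $15,074; SL = ⌊$94,535/8⌋ = $11,816 → take DB $15,074. Book value $93,461.
Year 3: DB = ⌊$93,461 × 125%/9⌋ = $12,980; SL = ⌊$79,461/7⌋ = $11,351 → take DB $12,980. Book value $80,481.
Year 4: DB = ⌊$80,481 × 125%/9⌋ = $11,177; SL = ⌊$66,481/6⌋ = $11,080 → take DB $11,177. Book value $69,304.
Year 5: DB = ⌊$69,304 × 125%/9⌋ = $9,625; SL = ⌊$55,304/5⌋ = $11,060 → take SL $11,060. Book value $58,244.
Year 6: DB = ⌊$58,244 × 125%/9⌋ = $8,089; SL = ⌊$44,244/4⌋ = $11,061 → take SL $11,061. Book value $47,183.
Year 7: DB = ⌊$47,183 × 125%/9⌋ = $6,553; SL = ⌊$33,183/3⌋ = $11,061 → take SL $11,061. Book value $36,122.
Year 8: DB = ⌊$36,122 × 125%/9⌋ = $5,016; SL = ⌊$22,122/2⌋ = $11,061 → take SL $11,061. Book value $25,061.
Year 9 (final): $25,061 − $14,000 = $11,061. Book value $14,000.

$17,505; $15,074; $12,980; $11,177; $11,060; $11,061; $11,061; $11,061; $11,061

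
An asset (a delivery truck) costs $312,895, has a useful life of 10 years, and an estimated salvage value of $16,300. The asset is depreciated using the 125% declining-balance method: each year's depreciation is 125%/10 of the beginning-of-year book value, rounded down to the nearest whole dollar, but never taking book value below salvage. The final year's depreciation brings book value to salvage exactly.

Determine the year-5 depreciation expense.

$22,926

Depreciable base = $312,895 − $16,300 = $296,595.
Year 1: ⌊$312,895 × 125%/10⌋ = $39,111. Book value $273,784.
Year 2: ⌊$273,784 × 125%/10⌋ = $34,223. Book value $239,561.
Year 3: ⌊$239,561 × 125%/10⌋ = $29,945. Book value $209,616.
Year 4: ⌊$209,616 × 125%/10⌋ = $26,202. Book value $183,414.
Year 5: ⌊$183,414 × 125%/10⌋ = $22,926. Book value $160,488.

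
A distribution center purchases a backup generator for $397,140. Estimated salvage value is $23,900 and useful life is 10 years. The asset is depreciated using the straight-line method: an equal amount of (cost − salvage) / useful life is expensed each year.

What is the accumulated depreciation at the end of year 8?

$298,592

Depreciable base = $397,140 − $23,900 = $373,240.
Annual expense = $373,240 / 10 = $37,324.
End of year 1: book value $359,816.
End of year 2: book value $322,492.
End of year 3: book value $285,168.
End of year 4: book value $247,844.
End of year 5: book value $210,520.
End of year 6: book value $173,196.
End of year 7: book value $135,872.
End of year 8: book value $98,548.
Accumulated through year 8 = $397,140 − $98,548 = $298,592.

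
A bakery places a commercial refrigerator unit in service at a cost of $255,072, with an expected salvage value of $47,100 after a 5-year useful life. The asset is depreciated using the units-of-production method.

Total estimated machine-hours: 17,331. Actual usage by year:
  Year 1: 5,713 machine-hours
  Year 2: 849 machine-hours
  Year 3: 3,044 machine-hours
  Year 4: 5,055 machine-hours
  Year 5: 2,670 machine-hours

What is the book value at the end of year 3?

$139,800

Depreciable base = $255,072 − $47,100 = $207,972.
Rate = $207,972 / 17,331 machine-hours = $12 per machine-hour.
Year 1: 5,713 × $12 = $68,556. Book value $186,516.
Year 2: 849 × $12 = $10,188. Book value $176,328.
Year 3: 3,044 × $12 = $36,528. Book value $139,800.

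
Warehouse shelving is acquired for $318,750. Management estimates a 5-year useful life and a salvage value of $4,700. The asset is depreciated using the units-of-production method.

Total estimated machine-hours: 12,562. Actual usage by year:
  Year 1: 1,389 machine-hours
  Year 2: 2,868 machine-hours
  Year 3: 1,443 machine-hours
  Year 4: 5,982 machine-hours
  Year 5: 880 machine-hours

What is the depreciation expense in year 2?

$71,700

Depreciable base = $318,750 − $4,700 = $314,050.
Rate = $314,050 / 12,562 machine-hours = $25 per machine-hour.
Year 1: 1,389 × $25 = $34,725. Book value $284,025.
Year 2: 2,868 × $25 = $71,700. Book value $212,325.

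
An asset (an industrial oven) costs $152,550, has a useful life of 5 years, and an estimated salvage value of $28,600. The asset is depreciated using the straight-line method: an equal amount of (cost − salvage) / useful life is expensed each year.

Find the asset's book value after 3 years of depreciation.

Depreciable base = $152,550 − $28,600 = $123,950.
Annual expense = $123,950 / 5 = $24,790.
End of year 1: book value $127,760.
End of year 2: book value $102,970.
End of year 3: book value $78,180.

$78,180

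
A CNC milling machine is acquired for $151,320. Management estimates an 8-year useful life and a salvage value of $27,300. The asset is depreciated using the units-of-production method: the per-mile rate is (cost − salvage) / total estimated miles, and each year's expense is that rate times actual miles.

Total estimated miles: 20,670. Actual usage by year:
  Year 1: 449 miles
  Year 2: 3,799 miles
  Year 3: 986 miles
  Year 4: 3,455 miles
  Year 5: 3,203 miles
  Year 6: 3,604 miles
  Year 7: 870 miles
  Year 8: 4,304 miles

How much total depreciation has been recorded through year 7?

Depreciable base = $151,320 − $27,300 = $124,020.
Rate = $124,020 / 20,670 miles = $6 per mile.
Year 1: 449 × $6 = $2,694. Book value $148,626.
Year 2: 3,799 × $6 = $22,794. Book value $125,832.
Year 3: 986 × $6 = $5,916. Book value $119,916.
Year 4: 3,455 × $6 = $20,730. Book value $99,186.
Year 5: 3,203 × $6 = $19,218. Book value $79,968.
Year 6: 3,604 × $6 = $21,624. Book value $58,344.
Year 7: 870 × $6 = $5,220. Book value $53,124.
Accumulated through year 7 = $151,320 − $53,124 = $98,196.

$98,196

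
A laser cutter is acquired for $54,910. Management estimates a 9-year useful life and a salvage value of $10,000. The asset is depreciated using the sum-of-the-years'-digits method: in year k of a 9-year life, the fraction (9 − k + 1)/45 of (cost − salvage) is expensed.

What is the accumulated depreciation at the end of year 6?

Depreciable base = $54,910 − $10,000 = $44,910.
Sum of the years' digits = 9+8+7+6+5+4+3+2+1 = 45.
Year 1: $44,910 × 9/45 = $8,982. Book value $45,928.
Year 2: $44,910 × 8/45 = $7,984. Book value $37,944.
Year 3: $44,910 × 7/45 = $6,986. Book value $30,958.
Year 4: $44,910 × 6/45 = $5,988. Book value $24,970.
Year 5: $44,910 × 5/45 = $4,990. Book value $19,980.
Year 6: $44,910 × 4/45 = $3,992. Book value $15,988.
Accumulated through year 6 = $54,910 − $15,988 = $38,922.

$38,922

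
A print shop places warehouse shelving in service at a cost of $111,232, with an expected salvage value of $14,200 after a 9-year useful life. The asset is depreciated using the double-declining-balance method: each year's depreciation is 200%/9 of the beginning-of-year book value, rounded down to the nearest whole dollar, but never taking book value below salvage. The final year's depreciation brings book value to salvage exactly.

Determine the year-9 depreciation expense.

$698

Depreciable base = $111,232 − $14,200 = $97,032.
Year 1: ⌊$111,232 × 200%/9⌋ = $24,718. Book value $86,514.
Year 2: ⌊$86,514 × 200%/9⌋ = $19,225. Book value $67,289.
Year 3: ⌊$67,289 × 200%/9⌋ = $14,953. Book value $52,336.
Year 4: ⌊$52,336 × 200%/9⌋ = $11,630. Book value $40,706.
Year 5: ⌊$40,706 × 200%/9⌋ = $9,045. Book value $31,661.
Year 6: ⌊$31,661 × 200%/9⌋ = $7,035. Book value $24,626.
Year 7: ⌊$24,626 × 200%/9⌋ = $5,472. Book value $19,154.
Year 8: ⌊$19,154 × 200%/9⌋ = $4,256. Book value $14,898.
Year 9 (final): $14,898 − $14,200 = $698. Book value $14,200.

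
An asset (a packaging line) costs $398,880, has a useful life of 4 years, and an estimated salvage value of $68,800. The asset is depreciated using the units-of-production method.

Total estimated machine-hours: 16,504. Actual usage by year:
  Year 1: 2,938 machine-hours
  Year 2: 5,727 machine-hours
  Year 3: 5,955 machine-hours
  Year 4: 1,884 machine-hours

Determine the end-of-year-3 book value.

$106,480

Depreciable base = $398,880 − $68,800 = $330,080.
Rate = $330,080 / 16,504 machine-hours = $20 per machine-hour.
Year 1: 2,938 × $20 = $58,760. Book value $340,120.
Year 2: 5,727 × $20 = $114,540. Book value $225,580.
Year 3: 5,955 × $20 = $119,100. Book value $106,480.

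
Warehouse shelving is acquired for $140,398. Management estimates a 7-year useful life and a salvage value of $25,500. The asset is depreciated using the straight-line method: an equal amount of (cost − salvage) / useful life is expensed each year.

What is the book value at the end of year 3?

Depreciable base = $140,398 − $25,500 = $114,898.
Annual expense = $114,898 / 7 = $16,414.
End of year 1: book value $123,984.
End of year 2: book value $107,570.
End of year 3: book value $91,156.

$91,156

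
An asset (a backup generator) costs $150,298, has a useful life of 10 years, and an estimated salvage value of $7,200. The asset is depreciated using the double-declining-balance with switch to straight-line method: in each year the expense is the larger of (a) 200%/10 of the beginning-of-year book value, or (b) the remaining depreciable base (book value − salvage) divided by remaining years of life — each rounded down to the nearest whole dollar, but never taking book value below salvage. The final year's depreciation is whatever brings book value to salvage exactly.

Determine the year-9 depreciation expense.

$8,051

Depreciable base = $150,298 − $7,200 = $143,098.
Year 1: DB = ⌊$150,298 × 200%/10⌋ = $30,059; SL = ⌊$143,098/10⌋ = $14,309 → take DB $30,059. Book value $120,239.
Year 2: DB = ⌊$120,239 × 200%/10⌋ = $24,047; SL = ⌊$113,039/9⌋ = $12,559 → take DB $24,047. Book value $96,192.
Year 3: DB = ⌊$96,192 × 200%/10⌋ = $19,238; SL = ⌊$88,992/8⌋ = $11,124 → take DB $19,238. Book value $76,954.
Year 4: DB = ⌊$76,954 × 200%/10⌋ = $15,390; SL = ⌊$69,754/7⌋ = $9,964 → take DB $15,390. Book value $61,564.
Year 5: DB = ⌊$61,564 × 200%/10⌋ = $12,312; SL = ⌊$54,364/6⌋ = $9,060 → take DB $12,312. Book value $49,252.
Year 6: DB = ⌊$49,252 × 200%/10⌋ = $9,850; SL = ⌊$42,052/5⌋ = $8,410 → take DB $9,850. Book value $39,402.
Year 7: DB = ⌊$39,402 × 200%/10⌋ = $7,880; SL = ⌊$32,202/4⌋ = $8,050 → take SL $8,050. Book value $31,352.
Year 8: DB = ⌊$31,352 × 200%/10⌋ = $6,270; SL = ⌊$24,152/3⌋ = $8,050 → take SL $8,050. Book value $23,302.
Year 9: DB = ⌊$23,302 × 200%/10⌋ = $4,660; SL = ⌊$16,102/2⌋ = $8,051 → take SL $8,051. Book value $15,251.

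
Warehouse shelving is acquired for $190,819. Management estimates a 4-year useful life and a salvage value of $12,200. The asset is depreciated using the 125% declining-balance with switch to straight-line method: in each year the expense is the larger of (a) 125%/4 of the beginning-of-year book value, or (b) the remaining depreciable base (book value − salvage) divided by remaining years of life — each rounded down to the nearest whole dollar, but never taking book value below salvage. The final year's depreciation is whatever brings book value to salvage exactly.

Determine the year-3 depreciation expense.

$38,996

Depreciable base = $190,819 − $12,200 = $178,619.
Year 1: DB = ⌊$190,819 × 125%/4⌋ = $59,630; SL = ⌊$178,619/4⌋ = $44,654 → take DB $59,630. Book value $131,189.
Year 2: DB = ⌊$131,189 × 125%/4⌋ = $40,996; SL = ⌊$118,989/3⌋ = $39,663 → take DB $40,996. Book value $90,193.
Year 3: DB = ⌊$90,193 × 125%/4⌋ = $28,185; SL = ⌊$77,993/2⌋ = $38,996 → take SL $38,996. Book value $51,197.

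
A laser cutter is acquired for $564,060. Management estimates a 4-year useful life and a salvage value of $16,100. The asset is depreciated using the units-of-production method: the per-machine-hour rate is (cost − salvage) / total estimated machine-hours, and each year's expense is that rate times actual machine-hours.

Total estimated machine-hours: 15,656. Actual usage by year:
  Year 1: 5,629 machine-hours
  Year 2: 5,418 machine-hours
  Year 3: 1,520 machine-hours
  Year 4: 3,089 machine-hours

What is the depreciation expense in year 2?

$189,630

Depreciable base = $564,060 − $16,100 = $547,960.
Rate = $547,960 / 15,656 machine-hours = $35 per machine-hour.
Year 1: 5,629 × $35 = $197,015. Book value $367,045.
Year 2: 5,418 × $35 = $189,630. Book value $177,415.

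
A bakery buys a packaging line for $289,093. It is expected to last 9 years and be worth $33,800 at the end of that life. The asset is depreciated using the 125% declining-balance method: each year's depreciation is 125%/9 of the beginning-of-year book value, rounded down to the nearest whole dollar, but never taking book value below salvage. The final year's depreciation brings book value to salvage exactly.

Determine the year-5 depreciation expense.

$22,077

Depreciable base = $289,093 − $33,800 = $255,293.
Year 1: ⌊$289,093 × 125%/9⌋ = $40,151. Book value $248,942.
Year 2: ⌊$248,942 × 125%/9⌋ = $34,575. Book value $214,367.
Year 3: ⌊$214,367 × 125%/9⌋ = $29,773. Book value $184,594.
Year 4: ⌊$184,594 × 125%/9⌋ = $25,638. Book value $158,956.
Year 5: ⌊$158,956 × 125%/9⌋ = $22,077. Book value $136,879.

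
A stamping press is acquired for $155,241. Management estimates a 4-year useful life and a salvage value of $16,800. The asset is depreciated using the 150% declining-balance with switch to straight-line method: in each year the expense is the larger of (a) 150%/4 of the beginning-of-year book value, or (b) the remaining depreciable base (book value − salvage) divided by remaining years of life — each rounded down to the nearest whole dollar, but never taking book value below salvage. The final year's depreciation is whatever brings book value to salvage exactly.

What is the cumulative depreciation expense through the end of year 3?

Depreciable base = $155,241 − $16,800 = $138,441.
Year 1: DB = ⌊$155,241 × 150%/4⌋ = $58,215; SL = ⌊$138,441/4⌋ = $34,610 → take DB $58,215. Book value $97,026.
Year 2: DB = ⌊$97,026 × 150%/4⌋ = $36,384; SL = ⌊$80,226/3⌋ = $26,742 → take DB $36,384. Book value $60,642.
Year 3: DB = ⌊$60,642 × 150%/4⌋ = $22,740; SL = ⌊$43,842/2⌋ = $21,921 → take DB $22,740. Book value $37,902.
Accumulated through year 3 = $155,241 − $37,902 = $117,339.

$117,339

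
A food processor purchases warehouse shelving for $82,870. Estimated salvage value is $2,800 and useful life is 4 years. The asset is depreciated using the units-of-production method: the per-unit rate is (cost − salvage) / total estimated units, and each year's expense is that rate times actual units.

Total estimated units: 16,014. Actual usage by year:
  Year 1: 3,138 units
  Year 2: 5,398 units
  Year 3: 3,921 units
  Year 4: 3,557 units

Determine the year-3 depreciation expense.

$19,605

Depreciable base = $82,870 − $2,800 = $80,070.
Rate = $80,070 / 16,014 units = $5 per unit.
Year 1: 3,138 × $5 = $15,690. Book value $67,180.
Year 2: 5,398 × $5 = $26,990. Book value $40,190.
Year 3: 3,921 × $5 = $19,605. Book value $20,585.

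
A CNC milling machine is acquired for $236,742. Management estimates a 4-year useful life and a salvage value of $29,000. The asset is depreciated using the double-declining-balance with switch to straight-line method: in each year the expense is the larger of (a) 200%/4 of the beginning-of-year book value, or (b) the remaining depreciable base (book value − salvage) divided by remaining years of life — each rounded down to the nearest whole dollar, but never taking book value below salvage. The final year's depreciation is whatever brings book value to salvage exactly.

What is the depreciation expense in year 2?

Depreciable base = $236,742 − $29,000 = $207,742.
Year 1: DB = ⌊$236,742 × 200%/4⌋ = $118,371; SL = ⌊$207,742/4⌋ = $51,935 → take DB $118,371. Book value $118,371.
Year 2: DB = ⌊$118,371 × 200%/4⌋ = $59,185; SL = ⌊$89,371/3⌋ = $29,790 → take DB $59,185. Book value $59,186.

$59,185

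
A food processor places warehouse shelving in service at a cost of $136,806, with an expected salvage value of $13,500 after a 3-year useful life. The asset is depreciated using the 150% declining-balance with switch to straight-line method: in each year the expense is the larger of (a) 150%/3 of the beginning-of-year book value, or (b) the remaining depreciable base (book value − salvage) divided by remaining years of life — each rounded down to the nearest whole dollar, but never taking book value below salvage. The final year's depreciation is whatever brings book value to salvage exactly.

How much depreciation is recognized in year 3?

$20,702

Depreciable base = $136,806 − $13,500 = $123,306.
Year 1: DB = ⌊$136,806 × 150%/3⌋ = $68,403; SL = ⌊$123,306/3⌋ = $41,102 → take DB $68,403. Book value $68,403.
Year 2: DB = ⌊$68,403 × 150%/3⌋ = $34,201; SL = ⌊$54,903/2⌋ = $27,451 → take DB $34,201. Book value $34,202.
Year 3 (final): $34,202 − $13,500 = $20,702. Book value $13,500.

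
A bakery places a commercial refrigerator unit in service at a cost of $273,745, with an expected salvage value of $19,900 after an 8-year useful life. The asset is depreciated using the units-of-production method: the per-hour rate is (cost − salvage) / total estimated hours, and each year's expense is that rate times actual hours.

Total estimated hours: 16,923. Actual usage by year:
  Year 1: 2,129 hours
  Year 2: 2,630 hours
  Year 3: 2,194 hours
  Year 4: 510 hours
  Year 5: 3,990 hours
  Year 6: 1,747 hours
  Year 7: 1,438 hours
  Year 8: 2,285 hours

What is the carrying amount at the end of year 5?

$101,950

Depreciable base = $273,745 − $19,900 = $253,845.
Rate = $253,845 / 16,923 hours = $15 per hour.
Year 1: 2,129 × $15 = $31,935. Book value $241,810.
Year 2: 2,630 × $15 = $39,450. Book value $202,360.
Year 3: 2,194 × $15 = $32,910. Book value $169,450.
Year 4: 510 × $15 = $7,650. Book value $161,800.
Year 5: 3,990 × $15 = $59,850. Book value $101,950.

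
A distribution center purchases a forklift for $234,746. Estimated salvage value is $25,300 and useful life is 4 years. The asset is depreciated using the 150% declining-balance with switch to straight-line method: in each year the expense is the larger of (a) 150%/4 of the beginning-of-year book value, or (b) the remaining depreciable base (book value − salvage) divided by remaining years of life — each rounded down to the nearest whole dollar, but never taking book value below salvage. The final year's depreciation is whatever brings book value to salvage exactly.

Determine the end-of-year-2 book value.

$91,699

Depreciable base = $234,746 − $25,300 = $209,446.
Year 1: DB = ⌊$234,746 × 150%/4⌋ = $88,029; SL = ⌊$209,446/4⌋ = $52,361 → take DB $88,029. Book value $146,717.
Year 2: DB = ⌊$146,717 × 150%/4⌋ = $55,018; SL = ⌊$121,417/3⌋ = $40,472 → take DB $55,018. Book value $91,699.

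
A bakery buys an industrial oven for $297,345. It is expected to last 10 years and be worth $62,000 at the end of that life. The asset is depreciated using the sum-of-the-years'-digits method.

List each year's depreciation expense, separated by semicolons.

Depreciable base = $297,345 − $62,000 = $235,345.
Sum of the years' digits = 10+9+8+7+6+5+4+3+2+1 = 55.
Year 1: $235,345 × 10/55 = $42,790. Book value $254,555.
Year 2: $235,345 × 9/55 = $38,511. Book value $216,044.
Year 3: $235,345 × 8/55 = $34,232. Book value $181,812.
Year 4: $235,345 × 7/55 = $29,953. Book value $151,859.
Year 5: $235,345 × 6/55 = $25,674. Book value $126,185.
Year 6: $235,345 × 5/55 = $21,395. Book value $104,790.
Year 7: $235,345 × 4/55 = $17,116. Book value $87,674.
Year 8: $235,345 × 3/55 = $12,837. Book value $74,837.
Year 9: $235,345 × 2/55 = $8,558. Book value $66,279.
Year 10: $235,345 × 1/55 = $4,279. Book value $62,000.

$42,790; $38,511; $34,232; $29,953; $25,674; $21,395; $17,116; $12,837; $8,558; $4,279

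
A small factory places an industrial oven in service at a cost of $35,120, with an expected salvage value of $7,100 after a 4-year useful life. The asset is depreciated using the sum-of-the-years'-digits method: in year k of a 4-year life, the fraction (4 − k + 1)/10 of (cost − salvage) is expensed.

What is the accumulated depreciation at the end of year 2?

Depreciable base = $35,120 − $7,100 = $28,020.
Sum of the years' digits = 4+3+2+1 = 10.
Year 1: $28,020 × 4/10 = $11,208. Book value $23,912.
Year 2: $28,020 × 3/10 = $8,406. Book value $15,506.
Accumulated through year 2 = $35,120 − $15,506 = $19,614.

$19,614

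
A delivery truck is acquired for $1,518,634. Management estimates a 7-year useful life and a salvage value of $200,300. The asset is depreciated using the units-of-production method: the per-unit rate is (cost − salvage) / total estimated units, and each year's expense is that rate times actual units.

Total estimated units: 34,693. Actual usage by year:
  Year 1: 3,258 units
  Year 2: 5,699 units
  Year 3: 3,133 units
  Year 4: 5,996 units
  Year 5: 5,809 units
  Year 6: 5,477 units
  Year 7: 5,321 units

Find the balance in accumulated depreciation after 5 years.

$908,010

Depreciable base = $1,518,634 − $200,300 = $1,318,334.
Rate = $1,318,334 / 34,693 units = $38 per unit.
Year 1: 3,258 × $38 = $123,804. Book value $1,394,830.
Year 2: 5,699 × $38 = $216,562. Book value $1,178,268.
Year 3: 3,133 × $38 = $119,054. Book value $1,059,214.
Year 4: 5,996 × $38 = $227,848. Book value $831,366.
Year 5: 5,809 × $38 = $220,742. Book value $610,624.
Accumulated through year 5 = $1,518,634 − $610,624 = $908,010.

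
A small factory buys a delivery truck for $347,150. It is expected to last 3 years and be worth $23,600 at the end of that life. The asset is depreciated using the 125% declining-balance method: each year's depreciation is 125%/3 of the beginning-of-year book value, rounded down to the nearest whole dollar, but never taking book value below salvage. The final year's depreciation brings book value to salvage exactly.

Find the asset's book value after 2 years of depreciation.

Depreciable base = $347,150 − $23,600 = $323,550.
Year 1: ⌊$347,150 × 125%/3⌋ = $144,645. Book value $202,505.
Year 2: ⌊$202,505 × 125%/3⌋ = $84,377. Book value $118,128.

$118,128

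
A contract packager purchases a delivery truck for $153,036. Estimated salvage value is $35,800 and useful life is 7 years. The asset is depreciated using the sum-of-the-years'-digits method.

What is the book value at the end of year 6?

$39,987

Depreciable base = $153,036 − $35,800 = $117,236.
Sum of the years' digits = 7+6+5+4+3+2+1 = 28.
Year 1: $117,236 × 7/28 = $29,309. Book value $123,727.
Year 2: $117,236 × 6/28 = $25,122. Book value $98,605.
Year 3: $117,236 × 5/28 = $20,935. Book value $77,670.
Year 4: $117,236 × 4/28 = $16,748. Book value $60,922.
Year 5: $117,236 × 3/28 = $12,561. Book value $48,361.
Year 6: $117,236 × 2/28 = $8,374. Book value $39,987.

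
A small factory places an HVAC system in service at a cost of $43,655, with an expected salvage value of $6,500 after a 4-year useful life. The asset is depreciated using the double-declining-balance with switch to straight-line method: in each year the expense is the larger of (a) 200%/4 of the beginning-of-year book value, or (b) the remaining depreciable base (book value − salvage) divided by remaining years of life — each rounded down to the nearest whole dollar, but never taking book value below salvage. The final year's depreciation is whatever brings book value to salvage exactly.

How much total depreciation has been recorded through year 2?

$32,741

Depreciable base = $43,655 − $6,500 = $37,155.
Year 1: DB = ⌊$43,655 × 200%/4⌋ = $21,827; SL = ⌊$37,155/4⌋ = $9,288 → take DB $21,827. Book value $21,828.
Year 2: DB = ⌊$21,828 × 200%/4⌋ = $10,914; SL = ⌊$15,328/3⌋ = $5,109 → take DB $10,914. Book value $10,914.
Accumulated through year 2 = $43,655 − $10,914 = $32,741.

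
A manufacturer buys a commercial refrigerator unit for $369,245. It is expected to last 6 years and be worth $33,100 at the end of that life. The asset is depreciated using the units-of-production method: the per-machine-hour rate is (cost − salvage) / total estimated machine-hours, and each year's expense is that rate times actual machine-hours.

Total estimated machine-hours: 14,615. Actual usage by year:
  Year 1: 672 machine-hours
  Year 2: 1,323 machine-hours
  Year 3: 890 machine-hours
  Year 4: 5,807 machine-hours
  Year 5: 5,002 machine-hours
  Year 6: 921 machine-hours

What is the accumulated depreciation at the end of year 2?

$45,885

Depreciable base = $369,245 − $33,100 = $336,145.
Rate = $336,145 / 14,615 machine-hours = $23 per machine-hour.
Year 1: 672 × $23 = $15,456. Book value $353,789.
Year 2: 1,323 × $23 = $30,429. Book value $323,360.
Accumulated through year 2 = $369,245 − $323,360 = $45,885.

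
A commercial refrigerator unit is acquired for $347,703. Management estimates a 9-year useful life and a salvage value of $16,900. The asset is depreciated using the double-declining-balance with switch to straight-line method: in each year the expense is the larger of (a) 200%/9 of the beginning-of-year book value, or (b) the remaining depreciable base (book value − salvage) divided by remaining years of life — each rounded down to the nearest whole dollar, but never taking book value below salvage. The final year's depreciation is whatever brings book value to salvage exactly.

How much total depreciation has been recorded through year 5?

Depreciable base = $347,703 − $16,900 = $330,803.
Year 1: DB = ⌊$347,703 × 200%/9⌋ = $77,267; SL = ⌊$330,803/9⌋ = $36,755 → take DB $77,267. Book value $270,436.
Year 2: DB = ⌊$270,436 × 200%/9⌋ = $60,096; SL = ⌊$253,536/8⌋ = $31,692 → take DB $60,096. Book value $210,340.
Year 3: DB = ⌊$210,340 × 200%/9⌋ = $46,742; SL = ⌊$193,440/7⌋ = $27,634 → take DB $46,742. Book value $163,598.
Year 4: DB = ⌊$163,598 × 200%/9⌋ = $36,355; SL = ⌊$146,698/6⌋ = $24,449 → take DB $36,355. Book value $127,243.
Year 5: DB = ⌊$127,243 × 200%/9⌋ = $28,276; SL = ⌊$110,343/5⌋ = $22,068 → take DB $28,276. Book value $98,967.
Accumulated through year 5 = $347,703 − $98,967 = $248,736.

$248,736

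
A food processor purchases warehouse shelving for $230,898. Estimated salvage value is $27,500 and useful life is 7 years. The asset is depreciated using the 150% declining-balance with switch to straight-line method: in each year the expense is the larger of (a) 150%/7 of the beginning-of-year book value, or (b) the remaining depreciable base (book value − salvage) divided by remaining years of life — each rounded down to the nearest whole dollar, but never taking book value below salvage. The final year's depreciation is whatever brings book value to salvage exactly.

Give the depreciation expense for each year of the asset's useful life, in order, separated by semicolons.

$49,478; $38,875; $30,545; $24,000; $20,166; $20,167; $20,167

Depreciable base = $230,898 − $27,500 = $203,398.
Year 1: DB = ⌊$230,898 × 150%/7⌋ = $49,478; SL = ⌊$203,398/7⌋ = $29,056 → take DB $49,478. Book value $181,420.
Year 2: DB = ⌊$181,420 × 150%/7⌋ = $38,875; SL = ⌊$153,920/6⌋ = $25,653 → take DB $38,875. Book value $142,545.
Year 3: DB = ⌊$142,545 × 150%/7⌋ = $30,545; SL = ⌊$115,045/5⌋ = $23,009 → take DB $30,545. Book value $112,000.
Year 4: DB = ⌊$112,000 × 150%/7⌋ = $24,000; SL = ⌊$84,500/4⌋ = $21,125 → take DB $24,000. Book value $88,000.
Year 5: DB = ⌊$88,000 × 150%/7⌋ = $18,857; SL = ⌊$60,500/3⌋ = $20,166 → take SL $20,166. Book value $67,834.
Year 6: DB = ⌊$67,834 × 150%/7⌋ = $14,535; SL = ⌊$40,334/2⌋ = $20,167 → take SL $20,167. Book value $47,667.
Year 7 (final): $47,667 − $27,500 = $20,167. Book value $27,500.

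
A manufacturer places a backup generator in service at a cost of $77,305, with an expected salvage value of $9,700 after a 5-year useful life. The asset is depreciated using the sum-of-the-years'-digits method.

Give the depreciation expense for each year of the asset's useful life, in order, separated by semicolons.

$22,535; $18,028; $13,521; $9,014; $4,507

Depreciable base = $77,305 − $9,700 = $67,605.
Sum of the years' digits = 5+4+3+2+1 = 15.
Year 1: $67,605 × 5/15 = $22,535. Book value $54,770.
Year 2: $67,605 × 4/15 = $18,028. Book value $36,742.
Year 3: $67,605 × 3/15 = $13,521. Book value $23,221.
Year 4: $67,605 × 2/15 = $9,014. Book value $14,207.
Year 5: $67,605 × 1/15 = $4,507. Book value $9,700.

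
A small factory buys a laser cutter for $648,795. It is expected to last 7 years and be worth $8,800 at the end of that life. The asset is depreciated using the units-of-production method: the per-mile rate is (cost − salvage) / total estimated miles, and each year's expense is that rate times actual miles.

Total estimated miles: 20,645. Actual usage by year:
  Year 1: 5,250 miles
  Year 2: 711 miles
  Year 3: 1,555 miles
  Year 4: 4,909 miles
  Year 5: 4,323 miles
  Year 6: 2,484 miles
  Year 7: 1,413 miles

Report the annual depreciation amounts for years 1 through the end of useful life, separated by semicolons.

Depreciable base = $648,795 − $8,800 = $639,995.
Rate = $639,995 / 20,645 miles = $31 per mile.
Year 1: 5,250 × $31 = $162,750. Book value $486,045.
Year 2: 711 × $31 = $22,041. Book value $464,004.
Year 3: 1,555 × $31 = $48,205. Book value $415,799.
Year 4: 4,909 × $31 = $152,179. Book value $263,620.
Year 5: 4,323 × $31 = $134,013. Book value $129,607.
Year 6: 2,484 × $31 = $77,004. Book value $52,603.
Year 7: 1,413 × $31 = $43,803. Book value $8,800.

$162,750; $22,041; $48,205; $152,179; $134,013; $77,004; $43,803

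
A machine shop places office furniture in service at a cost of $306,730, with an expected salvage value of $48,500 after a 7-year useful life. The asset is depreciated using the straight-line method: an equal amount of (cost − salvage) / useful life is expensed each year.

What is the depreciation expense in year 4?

$36,890

Depreciable base = $306,730 − $48,500 = $258,230.
Annual expense = $258,230 / 7 = $36,890.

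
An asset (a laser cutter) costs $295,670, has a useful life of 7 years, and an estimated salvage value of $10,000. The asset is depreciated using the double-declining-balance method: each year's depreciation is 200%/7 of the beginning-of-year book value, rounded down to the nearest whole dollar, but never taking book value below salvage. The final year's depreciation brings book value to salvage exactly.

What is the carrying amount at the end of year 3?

$107,753

Depreciable base = $295,670 − $10,000 = $285,670.
Year 1: ⌊$295,670 × 200%/7⌋ = $84,477. Book value $211,193.
Year 2: ⌊$211,193 × 200%/7⌋ = $60,340. Book value $150,853.
Year 3: ⌊$150,853 × 200%/7⌋ = $43,100. Book value $107,753.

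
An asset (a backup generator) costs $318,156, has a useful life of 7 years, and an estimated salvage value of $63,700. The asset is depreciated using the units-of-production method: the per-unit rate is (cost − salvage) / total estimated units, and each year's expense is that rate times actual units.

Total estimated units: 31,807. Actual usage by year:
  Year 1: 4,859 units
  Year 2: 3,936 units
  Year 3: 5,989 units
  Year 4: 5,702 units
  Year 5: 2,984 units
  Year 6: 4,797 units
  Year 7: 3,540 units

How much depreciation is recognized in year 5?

$23,872

Depreciable base = $318,156 − $63,700 = $254,456.
Rate = $254,456 / 31,807 units = $8 per unit.
Year 1: 4,859 × $8 = $38,872. Book value $279,284.
Year 2: 3,936 × $8 = $31,488. Book value $247,796.
Year 3: 5,989 × $8 = $47,912. Book value $199,884.
Year 4: 5,702 × $8 = $45,616. Book value $154,268.
Year 5: 2,984 × $8 = $23,872. Book value $130,396.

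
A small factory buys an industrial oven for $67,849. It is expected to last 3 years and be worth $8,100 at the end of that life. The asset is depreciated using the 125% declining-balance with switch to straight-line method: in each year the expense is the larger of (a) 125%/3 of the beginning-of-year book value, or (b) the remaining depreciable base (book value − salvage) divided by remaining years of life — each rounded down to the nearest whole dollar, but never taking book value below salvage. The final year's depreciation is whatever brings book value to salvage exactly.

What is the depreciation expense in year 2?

Depreciable base = $67,849 − $8,100 = $59,749.
Year 1: DB = ⌊$67,849 × 125%/3⌋ = $28,270; SL = ⌊$59,749/3⌋ = $19,916 → take DB $28,270. Book value $39,579.
Year 2: DB = ⌊$39,579 × 125%/3⌋ = $16,491; SL = ⌊$31,479/2⌋ = $15,739 → take DB $16,491. Book value $23,088.

$16,491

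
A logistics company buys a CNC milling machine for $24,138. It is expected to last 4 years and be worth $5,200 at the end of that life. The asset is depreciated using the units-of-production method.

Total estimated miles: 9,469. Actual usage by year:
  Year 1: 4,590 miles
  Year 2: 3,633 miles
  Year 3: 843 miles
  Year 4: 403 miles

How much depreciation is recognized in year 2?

Depreciable base = $24,138 − $5,200 = $18,938.
Rate = $18,938 / 9,469 miles = $2 per mile.
Year 1: 4,590 × $2 = $9,180. Book value $14,958.
Year 2: 3,633 × $2 = $7,266. Book value $7,692.

$7,266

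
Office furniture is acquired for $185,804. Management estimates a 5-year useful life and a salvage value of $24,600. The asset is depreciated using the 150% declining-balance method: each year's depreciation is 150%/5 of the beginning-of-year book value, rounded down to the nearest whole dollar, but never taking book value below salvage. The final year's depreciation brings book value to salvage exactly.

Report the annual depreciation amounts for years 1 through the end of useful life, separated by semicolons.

$55,741; $39,018; $27,313; $19,119; $20,013

Depreciable base = $185,804 − $24,600 = $161,204.
Year 1: ⌊$185,804 × 150%/5⌋ = $55,741. Book value $130,063.
Year 2: ⌊$130,063 × 150%/5⌋ = $39,018. Book value $91,045.
Year 3: ⌊$91,045 × 150%/5⌋ = $27,313. Book value $63,732.
Year 4: ⌊$63,732 × 150%/5⌋ = $19,119. Book value $44,613.
Year 5 (final): $44,613 − $24,600 = $20,013. Book value $24,600.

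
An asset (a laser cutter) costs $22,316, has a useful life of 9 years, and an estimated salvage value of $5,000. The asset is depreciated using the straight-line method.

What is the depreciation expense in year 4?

Depreciable base = $22,316 − $5,000 = $17,316.
Annual expense = $17,316 / 9 = $1,924.

$1,924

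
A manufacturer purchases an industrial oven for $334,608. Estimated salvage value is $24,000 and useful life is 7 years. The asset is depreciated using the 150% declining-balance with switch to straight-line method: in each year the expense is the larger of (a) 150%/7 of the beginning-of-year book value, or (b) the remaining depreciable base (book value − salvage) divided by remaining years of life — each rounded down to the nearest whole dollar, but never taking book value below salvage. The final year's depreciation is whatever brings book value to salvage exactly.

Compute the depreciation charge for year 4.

Depreciable base = $334,608 − $24,000 = $310,608.
Year 1: DB = ⌊$334,608 × 150%/7⌋ = $71,701; SL = ⌊$310,608/7⌋ = $44,372 → take DB $71,701. Book value $262,907.
Year 2: DB = ⌊$262,907 × 150%/7⌋ = $56,337; SL = ⌊$238,907/6⌋ = $39,817 → take DB $56,337. Book value $206,570.
Year 3: DB = ⌊$206,570 × 150%/7⌋ = $44,265; SL = ⌊$182,570/5⌋ = $36,514 → take DB $44,265. Book value $162,305.
Year 4: DB = ⌊$162,305 × 150%/7⌋ = $34,779; SL = ⌊$138,305/4⌋ = $34,576 → take DB $34,779. Book value $127,526.

$34,779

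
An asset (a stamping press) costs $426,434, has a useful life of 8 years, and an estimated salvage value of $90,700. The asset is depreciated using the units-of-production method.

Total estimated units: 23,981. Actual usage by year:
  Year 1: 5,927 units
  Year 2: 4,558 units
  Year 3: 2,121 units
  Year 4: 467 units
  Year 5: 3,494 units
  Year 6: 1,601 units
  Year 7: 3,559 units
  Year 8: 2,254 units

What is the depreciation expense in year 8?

$31,556

Depreciable base = $426,434 − $90,700 = $335,734.
Rate = $335,734 / 23,981 units = $14 per unit.
Year 1: 5,927 × $14 = $82,978. Book value $343,456.
Year 2: 4,558 × $14 = $63,812. Book value $279,644.
Year 3: 2,121 × $14 = $29,694. Book value $249,950.
Year 4: 467 × $14 = $6,538. Book value $243,412.
Year 5: 3,494 × $14 = $48,916. Book value $194,496.
Year 6: 1,601 × $14 = $22,414. Book value $172,082.
Year 7: 3,559 × $14 = $49,826. Book value $122,256.
Year 8: 2,254 × $14 = $31,556. Book value $90,700.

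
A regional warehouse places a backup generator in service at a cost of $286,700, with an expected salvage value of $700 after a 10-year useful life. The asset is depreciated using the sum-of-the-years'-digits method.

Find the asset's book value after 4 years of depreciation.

$109,900

Depreciable base = $286,700 − $700 = $286,000.
Sum of the years' digits = 10+9+8+7+6+5+4+3+2+1 = 55.
Year 1: $286,000 × 10/55 = $52,000. Book value $234,700.
Year 2: $286,000 × 9/55 = $46,800. Book value $187,900.
Year 3: $286,000 × 8/55 = $41,600. Book value $146,300.
Year 4: $286,000 × 7/55 = $36,400. Book value $109,900.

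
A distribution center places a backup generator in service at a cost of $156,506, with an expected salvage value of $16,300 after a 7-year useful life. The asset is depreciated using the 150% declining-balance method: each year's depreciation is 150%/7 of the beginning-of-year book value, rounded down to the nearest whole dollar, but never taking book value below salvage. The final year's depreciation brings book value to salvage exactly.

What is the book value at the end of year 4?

Depreciable base = $156,506 − $16,300 = $140,206.
Year 1: ⌊$156,506 × 150%/7⌋ = $33,537. Book value $122,969.
Year 2: ⌊$122,969 × 150%/7⌋ = $26,350. Book value $96,619.
Year 3: ⌊$96,619 × 150%/7⌋ = $20,704. Book value $75,915.
Year 4: ⌊$75,915 × 150%/7⌋ = $16,267. Book value $59,648.

$59,648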